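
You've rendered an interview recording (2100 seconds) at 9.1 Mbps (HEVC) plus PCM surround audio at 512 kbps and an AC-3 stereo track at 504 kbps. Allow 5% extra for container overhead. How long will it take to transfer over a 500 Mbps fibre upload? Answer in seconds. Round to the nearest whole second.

45 seconds

Audio total: 512 + 504 = 1016 kbps = 1.016 Mbps.
Total bitrate: 10.116 Mbps.
File: 10.116 Mbps × 2100 s = 21243.6 Mb.
With 5% container overhead: ×1.05. → 22305.8 Mb.
At 500 Mbps: 22305.8 / 500 = 44.6 s ≈ 44.6 seconds.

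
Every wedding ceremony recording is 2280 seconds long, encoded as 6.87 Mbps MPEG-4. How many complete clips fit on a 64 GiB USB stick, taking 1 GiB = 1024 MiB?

35

Per item: 6.870 Mbps × 2280 s = 15,664 Mb = 1,958 MB.
Capacity: 64 GiB = 549,756 Mb; 35.10 items → 35 complete.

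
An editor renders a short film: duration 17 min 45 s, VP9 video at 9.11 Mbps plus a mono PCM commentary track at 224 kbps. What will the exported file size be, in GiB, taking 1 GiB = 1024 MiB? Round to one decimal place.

1.2 GiB

17 min 45 s = 1065 s
Audio: 224 kbps = 0.224 Mbps.
Total bitrate: 9.11 + 0.224 = 9.334 Mbps.
Stream data: 9.334 Mbps × 1065 s = 9940.7 Mb.
9,941 Mb = 1,242,588,750 bytes ÷ 1,073,741,824 = 1.157 GiB.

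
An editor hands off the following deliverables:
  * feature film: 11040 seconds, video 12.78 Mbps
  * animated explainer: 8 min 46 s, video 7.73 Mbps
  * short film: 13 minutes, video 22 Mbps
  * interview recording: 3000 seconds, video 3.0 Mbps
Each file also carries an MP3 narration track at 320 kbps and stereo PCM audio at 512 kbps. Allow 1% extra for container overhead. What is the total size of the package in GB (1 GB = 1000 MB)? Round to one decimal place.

Audio total: 320 + 512 = 832 kbps = 0.832 Mbps.
feature film: 13.612 Mbps × 11040 s × 1.01 = 151779.2 Mb
animated explainer: 8.562 Mbps × 526 s × 1.01 = 4548.6 Mb
short film: 22.832 Mbps × 780 s × 1.01 = 17987.0 Mb
interview recording: 3.832 Mbps × 3000 s × 1.01 = 11611.0 Mb
Total: 185925.9 Mb = 23240.7 MB.
= 23.24 GB.

23.2 GB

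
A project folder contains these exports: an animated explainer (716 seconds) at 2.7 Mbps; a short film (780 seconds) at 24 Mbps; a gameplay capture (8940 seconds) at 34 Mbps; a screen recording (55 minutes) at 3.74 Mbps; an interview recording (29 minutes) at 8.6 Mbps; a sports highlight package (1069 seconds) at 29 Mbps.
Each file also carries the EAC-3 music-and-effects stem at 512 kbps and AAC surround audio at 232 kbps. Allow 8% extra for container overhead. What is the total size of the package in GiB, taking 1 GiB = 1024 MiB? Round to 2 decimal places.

49.69 GiB

Audio total: 512 + 232 = 744 kbps = 0.744 Mbps.
animated explainer: 3.444 Mbps × 716 s × 1.08 = 2663.2 Mb
short film: 24.744 Mbps × 780 s × 1.08 = 20844.3 Mb
gameplay capture: 34.744 Mbps × 8940 s × 1.08 = 335460.3 Mb
screen recording: 4.484 Mbps × 3300 s × 1.08 = 15981.0 Mb
interview recording: 9.344 Mbps × 1740 s × 1.08 = 17559.2 Mb
sports highlight package: 29.744 Mbps × 1069 s × 1.08 = 34340.0 Mb
Total: 426848.1 Mb = 53356.0 MB.
= 49.69 GiB.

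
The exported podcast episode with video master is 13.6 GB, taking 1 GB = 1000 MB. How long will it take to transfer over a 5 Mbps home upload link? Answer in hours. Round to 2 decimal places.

File: 13.6 GB = 108800.0 Mb.
At 5 Mbps: 108800.0 / 5 = 21760.0 s ≈ 6.04 hours.

6.04 hours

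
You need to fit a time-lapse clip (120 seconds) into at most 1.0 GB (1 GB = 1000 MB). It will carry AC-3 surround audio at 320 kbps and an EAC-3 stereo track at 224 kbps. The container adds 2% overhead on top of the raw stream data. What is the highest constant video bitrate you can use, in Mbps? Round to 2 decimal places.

Budget: 1.0 GB = 8000.0 Mb.
Stream payload after overhead: 8000.0 / 1.02 = 7843.1 Mb.
Total bitrate budget: 7843.1 Mb / 120 s = 65.359 Mbps.
Audio total: 320 + 224 = 544 kbps = 0.544 Mbps.
Video: 65.359 − 0.544 = 64.815 Mbps.

64.82 Mbps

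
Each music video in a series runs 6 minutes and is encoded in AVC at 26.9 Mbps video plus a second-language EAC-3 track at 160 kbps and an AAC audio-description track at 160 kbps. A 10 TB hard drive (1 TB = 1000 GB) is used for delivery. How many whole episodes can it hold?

6 min = 360 s
Audio total: 160 + 160 = 320 kbps = 0.320 Mbps.
Total bitrate: 27.220 Mbps.
Per item: 27.220 Mbps × 360 s = 9,799 Mb = 1,225 MB.
Capacity: 10 TB = 80,000,000 Mb; 8163.93 items → 8163 complete.

8163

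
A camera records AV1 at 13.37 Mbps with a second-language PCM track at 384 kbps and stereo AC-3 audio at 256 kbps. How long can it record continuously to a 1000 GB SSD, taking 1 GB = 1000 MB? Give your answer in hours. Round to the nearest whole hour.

Audio total: 384 + 256 = 640 kbps = 0.640 Mbps.
Total bitrate: 13.37 + 0.640 = 14.010 Mbps.
Capacity: 1000 GB = 8,000,000 Mb.
Recording time: 8,000,000 / 14.010 = 571,021 s ≈ 159 hours.

159 hours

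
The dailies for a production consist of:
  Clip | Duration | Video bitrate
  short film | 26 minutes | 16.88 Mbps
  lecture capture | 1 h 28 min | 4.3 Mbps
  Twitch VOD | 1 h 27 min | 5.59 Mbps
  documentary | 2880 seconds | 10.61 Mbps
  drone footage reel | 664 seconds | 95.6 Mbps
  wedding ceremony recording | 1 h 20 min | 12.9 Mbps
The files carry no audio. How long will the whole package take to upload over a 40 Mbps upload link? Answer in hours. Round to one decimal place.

1.6 hours

short film: 16.880 Mbps × 1560 s = 26332.8 Mb
lecture capture: 4.300 Mbps × 5280 s = 22704.0 Mb
Twitch VOD: 5.590 Mbps × 5220 s = 29179.8 Mb
documentary: 10.610 Mbps × 2880 s = 30556.8 Mb
drone footage reel: 95.600 Mbps × 664 s = 63478.4 Mb
wedding ceremony recording: 12.900 Mbps × 4800 s = 61920.0 Mb
Total: 234171.8 Mb = 29271.5 MB.
At 40 Mbps: 234171.8 / 40 = 5854 s ≈ 1.63 hours.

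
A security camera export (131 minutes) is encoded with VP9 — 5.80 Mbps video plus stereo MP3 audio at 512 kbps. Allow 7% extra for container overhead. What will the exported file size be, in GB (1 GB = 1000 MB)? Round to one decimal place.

6.6 GB

131 min = 7860 s
Audio: 512 kbps = 0.512 Mbps.
Total bitrate: 5.80 + 0.512 = 6.312 Mbps.
Stream data: 6.312 Mbps × 7860 s = 49612.3 Mb.
With 7% container overhead: ×1.07.
53,085 Mb ÷ 8 = 6,636 MB → 6.636 GB.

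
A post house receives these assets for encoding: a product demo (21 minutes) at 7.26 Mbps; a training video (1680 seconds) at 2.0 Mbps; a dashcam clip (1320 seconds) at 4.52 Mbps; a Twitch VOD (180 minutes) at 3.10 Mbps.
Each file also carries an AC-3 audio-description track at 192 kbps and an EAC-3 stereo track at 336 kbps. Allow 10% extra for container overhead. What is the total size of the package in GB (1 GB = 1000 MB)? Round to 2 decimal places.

8.24 GB

Audio total: 192 + 336 = 528 kbps = 0.528 Mbps.
product demo: 7.788 Mbps × 1260 s × 1.10 = 10794.2 Mb
training video: 2.528 Mbps × 1680 s × 1.10 = 4671.7 Mb
dashcam clip: 5.048 Mbps × 1320 s × 1.10 = 7329.7 Mb
Twitch VOD: 3.628 Mbps × 10800 s × 1.10 = 43100.6 Mb
Total: 65896.2 Mb = 8237.0 MB.
= 8.237 GB.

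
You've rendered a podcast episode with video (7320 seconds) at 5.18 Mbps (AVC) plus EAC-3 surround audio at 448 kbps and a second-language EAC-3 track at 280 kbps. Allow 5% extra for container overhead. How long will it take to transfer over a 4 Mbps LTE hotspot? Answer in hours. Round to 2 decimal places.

Audio total: 448 + 280 = 728 kbps = 0.728 Mbps.
Total bitrate: 5.908 Mbps.
File: 5.908 Mbps × 7320 s = 43246.6 Mb.
With 5% container overhead: ×1.05. → 45408.9 Mb.
At 4 Mbps: 45408.9 / 4 = 11352.2 s ≈ 3.15 hours.

3.15 hours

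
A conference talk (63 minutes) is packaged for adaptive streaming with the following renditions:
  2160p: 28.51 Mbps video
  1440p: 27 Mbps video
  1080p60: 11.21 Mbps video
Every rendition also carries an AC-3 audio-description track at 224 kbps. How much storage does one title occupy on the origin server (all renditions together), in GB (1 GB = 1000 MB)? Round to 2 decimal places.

31.84 GB

63 min = 3780 s
Audio: 224 kbps = 0.224 Mbps.
Sum of rendition bitrates: (28.51+0.224) + (27+0.224) + (11.21+0.224) = 67.392 Mbps.
× 3780 s = 254,742 Mb = 31,843 MB = 31.84 GB.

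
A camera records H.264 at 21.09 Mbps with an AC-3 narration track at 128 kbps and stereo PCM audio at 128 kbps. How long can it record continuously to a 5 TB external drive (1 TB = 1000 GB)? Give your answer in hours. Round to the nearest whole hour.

521 hours

Audio total: 128 + 128 = 256 kbps = 0.256 Mbps.
Total bitrate: 21.09 + 0.256 = 21.346 Mbps.
Capacity: 5 TB = 40,000,000 Mb.
Recording time: 40,000,000 / 21.346 = 1,873,887 s ≈ 521 hours.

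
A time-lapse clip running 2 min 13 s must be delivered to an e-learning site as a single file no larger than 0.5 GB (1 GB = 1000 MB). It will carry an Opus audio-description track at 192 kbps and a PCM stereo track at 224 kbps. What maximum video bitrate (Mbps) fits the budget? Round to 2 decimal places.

Budget: 0.5 GB = 4000.0 Mb.
2 min 13 s = 133 s
Total bitrate budget: 4000.0 Mb / 133 s = 30.075 Mbps.
Audio total: 192 + 224 = 416 kbps = 0.416 Mbps.
Video: 30.075 − 0.416 = 29.659 Mbps.

29.66 Mbps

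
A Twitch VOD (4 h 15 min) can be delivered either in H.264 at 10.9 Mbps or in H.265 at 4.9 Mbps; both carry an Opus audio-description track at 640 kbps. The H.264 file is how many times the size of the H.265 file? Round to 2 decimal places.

4 h 15 min = 255 min = 15300 s
Audio: 640 kbps = 0.640 Mbps.
H.264: 11.540 Mbps × 15300 s = 176562.0 Mb = 20.555 GiB.
H.265: 5.540 Mbps × 15300 s = 84762.0 Mb = 9.868 GiB.
Ratio: 20.555 / 9.868 = 2.083.

2.08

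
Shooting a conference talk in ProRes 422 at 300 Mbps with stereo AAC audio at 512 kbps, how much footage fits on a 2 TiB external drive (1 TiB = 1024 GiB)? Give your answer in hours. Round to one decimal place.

Audio: 512 kbps = 0.512 Mbps.
Total bitrate: 300 + 0.512 = 300.512 Mbps.
Capacity: 2 TiB = 17,592,186 Mb.
Recording time: 17,592,186 / 300.512 = 58,541 s ≈ 16.3 hours.

16.3 hours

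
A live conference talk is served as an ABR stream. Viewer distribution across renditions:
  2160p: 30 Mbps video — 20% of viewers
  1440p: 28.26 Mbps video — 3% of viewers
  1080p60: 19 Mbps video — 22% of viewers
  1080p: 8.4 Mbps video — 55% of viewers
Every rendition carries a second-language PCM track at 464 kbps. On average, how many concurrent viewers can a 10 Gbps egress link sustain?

Audio: 464 kbps = 0.464 Mbps.
Average per-viewer bitrate: 0.20×30.464 + 0.03×28.724 + 0.22×19.464 + 0.55×8.864 = 16.112 Mbps.
10 Gbps = 10,000 Mbps; 10,000 / 16.112 = 620.66 → 620.

620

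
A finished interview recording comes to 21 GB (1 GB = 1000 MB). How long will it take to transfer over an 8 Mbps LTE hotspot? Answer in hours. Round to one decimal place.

File: 21 GB = 168000.0 Mb.
At 8 Mbps: 168000.0 / 8 = 21000.0 s ≈ 5.83 hours.

5.8 hours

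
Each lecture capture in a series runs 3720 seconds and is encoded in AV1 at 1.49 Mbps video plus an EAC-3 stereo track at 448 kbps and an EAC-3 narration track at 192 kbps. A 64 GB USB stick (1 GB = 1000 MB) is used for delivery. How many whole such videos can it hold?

Audio total: 448 + 192 = 640 kbps = 0.640 Mbps.
Total bitrate: 2.130 Mbps.
Per item: 2.130 Mbps × 3720 s = 7,924 Mb = 990.5 MB.
Capacity: 64 GB = 512,000 Mb; 64.62 items → 64 complete.

64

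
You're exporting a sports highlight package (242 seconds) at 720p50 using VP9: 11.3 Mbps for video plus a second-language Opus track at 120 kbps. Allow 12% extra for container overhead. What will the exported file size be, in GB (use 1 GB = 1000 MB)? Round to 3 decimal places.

Audio: 120 kbps = 0.120 Mbps.
Total bitrate: 11.3 + 0.120 = 11.420 Mbps.
Stream data: 11.420 Mbps × 242 s = 2763.6 Mb.
With 12% container overhead: ×1.12.
3,095 Mb ÷ 8 = 386.9 MB → 0.3869 GB.

0.387 GB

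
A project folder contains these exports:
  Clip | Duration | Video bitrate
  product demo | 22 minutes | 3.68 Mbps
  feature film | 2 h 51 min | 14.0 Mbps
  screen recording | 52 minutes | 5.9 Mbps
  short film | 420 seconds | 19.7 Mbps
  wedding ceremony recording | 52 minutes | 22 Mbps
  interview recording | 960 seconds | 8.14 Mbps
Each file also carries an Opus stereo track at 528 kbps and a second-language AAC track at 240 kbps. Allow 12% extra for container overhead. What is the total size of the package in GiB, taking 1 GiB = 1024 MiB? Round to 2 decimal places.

Audio total: 528 + 240 = 768 kbps = 0.768 Mbps.
product demo: 4.448 Mbps × 1320 s × 1.12 = 6575.9 Mb
feature film: 14.768 Mbps × 10260 s × 1.12 = 169702.0 Mb
screen recording: 6.668 Mbps × 3120 s × 1.12 = 23300.7 Mb
short film: 20.468 Mbps × 420 s × 1.12 = 9628.1 Mb
wedding ceremony recording: 22.768 Mbps × 3120 s × 1.12 = 79560.5 Mb
interview recording: 8.908 Mbps × 960 s × 1.12 = 9577.9 Mb
Total: 298345.2 Mb = 37293.1 MB.
= 34.73 GiB.

34.73 GiB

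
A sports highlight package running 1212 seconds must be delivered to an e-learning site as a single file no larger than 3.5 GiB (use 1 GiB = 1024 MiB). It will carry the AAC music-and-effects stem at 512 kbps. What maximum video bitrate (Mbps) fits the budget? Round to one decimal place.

Budget: 3.5 GiB = 30064.8 Mb.
Total bitrate budget: 30064.8 Mb / 1212 s = 24.806 Mbps.
Audio: 512 kbps = 0.512 Mbps.
Video: 24.806 − 0.512 = 24.294 Mbps.

24.3 Mbps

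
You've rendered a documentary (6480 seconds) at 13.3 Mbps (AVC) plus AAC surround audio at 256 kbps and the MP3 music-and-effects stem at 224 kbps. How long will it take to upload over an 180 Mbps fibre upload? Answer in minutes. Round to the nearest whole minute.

8 minutes

Audio total: 256 + 224 = 480 kbps = 0.480 Mbps.
Total bitrate: 13.780 Mbps.
File: 13.780 Mbps × 6480 s = 89294.4 Mb.
At 180 Mbps: 89294.4 / 180 = 496.1 s ≈ 8.27 minutes.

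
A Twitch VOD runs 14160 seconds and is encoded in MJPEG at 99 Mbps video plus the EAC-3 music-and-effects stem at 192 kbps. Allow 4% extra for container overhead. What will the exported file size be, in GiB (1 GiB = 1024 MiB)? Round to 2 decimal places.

170.05 GiB

Audio: 192 kbps = 0.192 Mbps.
Total bitrate: 99 + 0.192 = 99.192 Mbps.
Stream data: 99.192 Mbps × 14160 s = 1404558.7 Mb.
With 4% container overhead: ×1.04.
1,460,741 Mb = 182,592,633,600 bytes ÷ 1,073,741,824 = 170.1 GiB.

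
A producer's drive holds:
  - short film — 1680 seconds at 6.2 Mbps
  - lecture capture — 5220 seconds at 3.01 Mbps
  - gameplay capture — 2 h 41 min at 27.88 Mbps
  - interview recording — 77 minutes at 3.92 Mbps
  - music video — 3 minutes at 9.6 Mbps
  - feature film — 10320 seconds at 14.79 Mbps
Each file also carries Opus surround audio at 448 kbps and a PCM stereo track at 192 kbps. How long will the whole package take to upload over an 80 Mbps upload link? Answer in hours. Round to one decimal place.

Audio total: 448 + 192 = 640 kbps = 0.640 Mbps.
short film: 6.840 Mbps × 1680 s = 11491.2 Mb
lecture capture: 3.650 Mbps × 5220 s = 19053.0 Mb
gameplay capture: 28.520 Mbps × 9660 s = 275503.2 Mb
interview recording: 4.560 Mbps × 4620 s = 21067.2 Mb
music video: 10.240 Mbps × 180 s = 1843.2 Mb
feature film: 15.430 Mbps × 10320 s = 159237.6 Mb
Total: 488195.4 Mb = 61024.4 MB.
At 80 Mbps: 488195.4 / 80 = 6102 s ≈ 1.7 hours.

1.7 hours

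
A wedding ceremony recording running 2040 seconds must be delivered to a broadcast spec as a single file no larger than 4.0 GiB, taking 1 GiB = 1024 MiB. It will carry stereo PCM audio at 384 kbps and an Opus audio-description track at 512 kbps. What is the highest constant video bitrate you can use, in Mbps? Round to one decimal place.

Budget: 4.0 GiB = 34359.7 Mb.
Total bitrate budget: 34359.7 Mb / 2040 s = 16.843 Mbps.
Audio total: 384 + 512 = 896 kbps = 0.896 Mbps.
Video: 16.843 − 0.896 = 15.947 Mbps.

15.9 Mbps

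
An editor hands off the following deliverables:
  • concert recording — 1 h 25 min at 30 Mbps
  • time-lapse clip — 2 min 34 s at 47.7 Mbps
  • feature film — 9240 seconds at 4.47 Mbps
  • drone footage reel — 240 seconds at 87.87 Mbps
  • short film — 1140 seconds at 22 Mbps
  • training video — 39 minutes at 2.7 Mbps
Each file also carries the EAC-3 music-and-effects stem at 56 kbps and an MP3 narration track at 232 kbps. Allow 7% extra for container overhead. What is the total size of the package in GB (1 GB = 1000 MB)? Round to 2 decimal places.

Audio total: 56 + 232 = 288 kbps = 0.288 Mbps.
concert recording: 30.288 Mbps × 5100 s × 1.07 = 165281.6 Mb
time-lapse clip: 47.988 Mbps × 154 s × 1.07 = 7907.5 Mb
feature film: 4.758 Mbps × 9240 s × 1.07 = 47041.4 Mb
drone footage reel: 88.158 Mbps × 240 s × 1.07 = 22639.0 Mb
short film: 22.288 Mbps × 1140 s × 1.07 = 27186.9 Mb
training video: 2.988 Mbps × 2340 s × 1.07 = 7481.4 Mb
Total: 277537.7 Mb = 34692.2 MB.
= 34.69 GB.

34.69 GB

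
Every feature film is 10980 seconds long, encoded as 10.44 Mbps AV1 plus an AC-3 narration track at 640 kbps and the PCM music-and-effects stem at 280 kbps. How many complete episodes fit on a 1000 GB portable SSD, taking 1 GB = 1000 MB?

64

Audio total: 640 + 280 = 920 kbps = 0.920 Mbps.
Total bitrate: 11.360 Mbps.
Per item: 11.360 Mbps × 10980 s = 124,733 Mb = 15,592 MB.
Capacity: 1000 GB = 8,000,000 Mb; 64.14 items → 64 complete.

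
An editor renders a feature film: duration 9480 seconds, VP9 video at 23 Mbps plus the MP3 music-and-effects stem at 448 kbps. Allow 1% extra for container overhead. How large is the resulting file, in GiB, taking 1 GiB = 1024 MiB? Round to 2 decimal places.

26.14 GiB

Audio: 448 kbps = 0.448 Mbps.
Total bitrate: 23 + 0.448 = 23.448 Mbps.
Stream data: 23.448 Mbps × 9480 s = 222287.0 Mb.
With 1% container overhead: ×1.01.
224,510 Mb = 28,063,738,800 bytes ÷ 1,073,741,824 = 26.14 GiB.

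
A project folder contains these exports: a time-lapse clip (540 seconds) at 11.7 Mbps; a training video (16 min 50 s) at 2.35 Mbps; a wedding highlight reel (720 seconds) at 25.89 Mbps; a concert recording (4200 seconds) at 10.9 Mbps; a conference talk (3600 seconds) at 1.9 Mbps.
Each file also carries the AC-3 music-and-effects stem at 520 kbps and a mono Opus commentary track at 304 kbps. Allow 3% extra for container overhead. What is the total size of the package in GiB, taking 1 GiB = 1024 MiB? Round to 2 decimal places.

Audio total: 520 + 304 = 824 kbps = 0.824 Mbps.
time-lapse clip: 12.524 Mbps × 540 s × 1.03 = 6965.8 Mb
training video: 3.174 Mbps × 1010 s × 1.03 = 3301.9 Mb
wedding highlight reel: 26.714 Mbps × 720 s × 1.03 = 19811.1 Mb
concert recording: 11.724 Mbps × 4200 s × 1.03 = 50718.0 Mb
conference talk: 2.724 Mbps × 3600 s × 1.03 = 10100.6 Mb
Total: 90897.5 Mb = 11362.2 MB.
= 10.58 GiB.

10.58 GiB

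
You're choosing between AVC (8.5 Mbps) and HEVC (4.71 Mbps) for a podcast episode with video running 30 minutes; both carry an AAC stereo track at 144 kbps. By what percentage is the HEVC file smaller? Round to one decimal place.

43.8%

30 min = 1800 s
Audio: 144 kbps = 0.144 Mbps.
AVC: 8.644 Mbps × 1800 s = 15559.2 Mb = 1.811 GiB.
HEVC: 4.854 Mbps × 1800 s = 8737.2 Mb = 1.017 GiB.
Reduction: (1 − 1.017/1.811) × 100 = 43.85%.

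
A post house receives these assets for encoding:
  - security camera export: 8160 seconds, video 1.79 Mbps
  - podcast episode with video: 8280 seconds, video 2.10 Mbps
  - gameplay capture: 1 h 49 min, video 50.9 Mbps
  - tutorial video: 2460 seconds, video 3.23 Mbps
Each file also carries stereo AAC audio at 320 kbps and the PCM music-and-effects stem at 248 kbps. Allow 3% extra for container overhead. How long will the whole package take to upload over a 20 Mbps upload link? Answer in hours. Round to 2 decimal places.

Audio total: 320 + 248 = 568 kbps = 0.568 Mbps.
security camera export: 2.358 Mbps × 8160 s × 1.03 = 19818.5 Mb
podcast episode with video: 2.668 Mbps × 8280 s × 1.03 = 22753.8 Mb
gameplay capture: 51.468 Mbps × 6540 s × 1.03 = 346698.7 Mb
tutorial video: 3.798 Mbps × 2460 s × 1.03 = 9623.4 Mb
Total: 398894.4 Mb = 49861.8 MB.
At 20 Mbps: 398894.4 / 20 = 19945 s ≈ 5.54 hours.

5.54 hours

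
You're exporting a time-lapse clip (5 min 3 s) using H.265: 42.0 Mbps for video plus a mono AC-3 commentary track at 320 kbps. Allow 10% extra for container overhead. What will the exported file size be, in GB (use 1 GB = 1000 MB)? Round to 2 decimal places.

1.76 GB

5 min 3 s = 303 s
Audio: 320 kbps = 0.320 Mbps.
Total bitrate: 42.0 + 0.320 = 42.320 Mbps.
Stream data: 42.320 Mbps × 303 s = 12823.0 Mb.
With 10% container overhead: ×1.10.
14,105 Mb ÷ 8 = 1,763 MB → 1.763 GB.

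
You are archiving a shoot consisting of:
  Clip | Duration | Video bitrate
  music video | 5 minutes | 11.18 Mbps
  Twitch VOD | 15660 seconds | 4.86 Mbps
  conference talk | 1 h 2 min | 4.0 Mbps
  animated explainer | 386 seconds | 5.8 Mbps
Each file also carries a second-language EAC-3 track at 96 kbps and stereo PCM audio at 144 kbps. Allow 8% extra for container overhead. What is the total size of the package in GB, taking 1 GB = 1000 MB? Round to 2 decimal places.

13.69 GB

Audio total: 96 + 144 = 240 kbps = 0.240 Mbps.
music video: 11.420 Mbps × 300 s × 1.08 = 3700.1 Mb
Twitch VOD: 5.100 Mbps × 15660 s × 1.08 = 86255.3 Mb
conference talk: 4.240 Mbps × 3720 s × 1.08 = 17034.6 Mb
animated explainer: 6.040 Mbps × 386 s × 1.08 = 2518.0 Mb
Total: 109507.9 Mb = 13688.5 MB.
= 13.69 GB.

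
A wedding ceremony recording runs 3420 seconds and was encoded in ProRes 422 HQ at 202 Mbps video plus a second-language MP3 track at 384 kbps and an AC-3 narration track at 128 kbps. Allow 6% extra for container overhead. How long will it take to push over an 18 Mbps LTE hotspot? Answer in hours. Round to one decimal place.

Audio total: 384 + 128 = 512 kbps = 0.512 Mbps.
Total bitrate: 202.512 Mbps.
File: 202.512 Mbps × 3420 s = 692591.0 Mb.
With 6% container overhead: ×1.06. → 734146.5 Mb.
At 18 Mbps: 734146.5 / 18 = 40785.9 s ≈ 11.3 hours.

11.3 hours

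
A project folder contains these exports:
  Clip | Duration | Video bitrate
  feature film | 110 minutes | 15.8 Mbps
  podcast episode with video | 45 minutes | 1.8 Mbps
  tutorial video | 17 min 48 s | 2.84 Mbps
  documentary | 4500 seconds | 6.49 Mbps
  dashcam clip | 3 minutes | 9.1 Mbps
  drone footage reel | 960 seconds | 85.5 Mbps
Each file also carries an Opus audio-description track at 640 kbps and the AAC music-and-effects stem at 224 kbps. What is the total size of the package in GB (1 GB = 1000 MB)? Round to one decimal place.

Audio total: 640 + 224 = 864 kbps = 0.864 Mbps.
feature film: 16.664 Mbps × 6600 s = 109982.4 Mb
podcast episode with video: 2.664 Mbps × 2700 s = 7192.8 Mb
tutorial video: 3.704 Mbps × 1068 s = 3955.9 Mb
documentary: 7.354 Mbps × 4500 s = 33093.0 Mb
dashcam clip: 9.964 Mbps × 180 s = 1793.5 Mb
drone footage reel: 86.364 Mbps × 960 s = 82909.4 Mb
Total: 238927.0 Mb = 29865.9 MB.
= 29.87 GB.

29.9 GB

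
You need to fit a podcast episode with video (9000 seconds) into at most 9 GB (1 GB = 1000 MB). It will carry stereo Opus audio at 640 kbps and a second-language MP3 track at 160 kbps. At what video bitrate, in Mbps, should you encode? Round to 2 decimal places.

Budget: 9 GB = 72000.0 Mb.
Total bitrate budget: 72000.0 Mb / 9000 s = 8.000 Mbps.
Audio total: 640 + 160 = 800 kbps = 0.800 Mbps.
Video: 8.000 − 0.800 = 7.200 Mbps.

7.20 Mbps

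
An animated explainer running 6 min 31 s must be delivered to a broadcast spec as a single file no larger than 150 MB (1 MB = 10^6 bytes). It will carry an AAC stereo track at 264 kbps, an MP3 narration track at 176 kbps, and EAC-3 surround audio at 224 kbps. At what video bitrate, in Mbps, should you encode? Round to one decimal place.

2.4 Mbps

Budget: 150 MB = 1200.0 Mb.
6 min 31 s = 391 s
Total bitrate budget: 1200.0 Mb / 391 s = 3.069 Mbps.
Audio total: 264 + 176 + 224 = 664 kbps = 0.664 Mbps.
Video: 3.069 − 0.664 = 2.405 Mbps.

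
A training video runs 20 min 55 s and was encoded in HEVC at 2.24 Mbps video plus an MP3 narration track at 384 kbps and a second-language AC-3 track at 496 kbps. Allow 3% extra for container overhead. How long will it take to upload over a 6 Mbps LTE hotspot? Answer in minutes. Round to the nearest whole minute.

11 minutes

20 min 55 s = 1255 s
Audio total: 384 + 496 = 880 kbps = 0.880 Mbps.
Total bitrate: 3.120 Mbps.
File: 3.120 Mbps × 1255 s = 3915.6 Mb.
With 3% container overhead: ×1.03. → 4033.1 Mb.
At 6 Mbps: 4033.1 / 6 = 672.2 s ≈ 11.2 minutes.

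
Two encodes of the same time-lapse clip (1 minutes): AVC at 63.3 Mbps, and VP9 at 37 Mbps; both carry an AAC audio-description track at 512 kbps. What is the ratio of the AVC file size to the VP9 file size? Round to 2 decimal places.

Audio: 512 kbps = 0.512 Mbps.
AVC: 63.812 Mbps × 60 s = 3828.7 Mb = 478.590 MB.
VP9: 37.512 Mbps × 60 s = 2250.7 Mb = 281.340 MB.
Ratio: 478.590 / 281.340 = 1.701.

1.70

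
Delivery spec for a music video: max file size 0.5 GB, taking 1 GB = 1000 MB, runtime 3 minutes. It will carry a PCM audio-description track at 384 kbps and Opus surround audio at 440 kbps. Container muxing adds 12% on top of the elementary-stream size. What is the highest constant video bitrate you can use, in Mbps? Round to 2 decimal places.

Budget: 0.5 GB = 4000.0 Mb.
Stream payload after overhead: 4000.0 / 1.12 = 3571.4 Mb.
3 min = 180 s
Total bitrate budget: 3571.4 Mb / 180 s = 19.841 Mbps.
Audio total: 384 + 440 = 824 kbps = 0.824 Mbps.
Video: 19.841 − 0.824 = 19.017 Mbps.

19.02 Mbps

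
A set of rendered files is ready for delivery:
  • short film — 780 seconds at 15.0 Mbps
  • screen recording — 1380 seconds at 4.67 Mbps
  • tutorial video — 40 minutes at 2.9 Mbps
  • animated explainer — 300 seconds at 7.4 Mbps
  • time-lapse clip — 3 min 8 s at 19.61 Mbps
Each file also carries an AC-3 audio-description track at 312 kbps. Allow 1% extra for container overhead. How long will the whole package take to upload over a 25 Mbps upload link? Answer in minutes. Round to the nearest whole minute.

22 minutes

Audio: 312 kbps = 0.312 Mbps.
short film: 15.312 Mbps × 780 s × 1.01 = 12062.8 Mb
screen recording: 4.982 Mbps × 1380 s × 1.01 = 6943.9 Mb
tutorial video: 3.212 Mbps × 2400 s × 1.01 = 7785.9 Mb
animated explainer: 7.712 Mbps × 300 s × 1.01 = 2336.7 Mb
time-lapse clip: 19.922 Mbps × 188 s × 1.01 = 3782.8 Mb
Total: 32912.1 Mb = 4114.0 MB.
At 25 Mbps: 32912.1 / 25 = 1316 s ≈ 21.9 minutes.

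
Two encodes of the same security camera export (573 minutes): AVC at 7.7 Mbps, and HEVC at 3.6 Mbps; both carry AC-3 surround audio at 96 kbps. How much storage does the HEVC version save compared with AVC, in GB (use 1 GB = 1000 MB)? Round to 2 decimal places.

17.62 GB

573 min = 34380 s
Audio: 96 kbps = 0.096 Mbps.
AVC: 7.796 Mbps × 34380 s = 268026.5 Mb = 33.503 GB.
HEVC: 3.696 Mbps × 34380 s = 127068.5 Mb = 15.884 GB.
Saving: 33.503 − 15.884 = 17.620 GB.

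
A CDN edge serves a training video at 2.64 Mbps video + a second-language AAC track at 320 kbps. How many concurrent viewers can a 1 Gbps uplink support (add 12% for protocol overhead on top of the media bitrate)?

Audio: 320 kbps = 0.320 Mbps.
Per-viewer media rate: 2.960 Mbps.
On the wire with 12% overhead: 3.315 Mbps.
1 Gbps = 1,000 Mbps; 1,000 / 3.315 = 301.64 → 301 viewers.

301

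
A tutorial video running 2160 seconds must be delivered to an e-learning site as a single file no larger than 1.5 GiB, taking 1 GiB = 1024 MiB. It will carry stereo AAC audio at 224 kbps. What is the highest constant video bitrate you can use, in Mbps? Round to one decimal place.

Budget: 1.5 GiB = 12884.9 Mb.
Total bitrate budget: 12884.9 Mb / 2160 s = 5.965 Mbps.
Audio: 224 kbps = 0.224 Mbps.
Video: 5.965 − 0.224 = 5.741 Mbps.

5.7 Mbps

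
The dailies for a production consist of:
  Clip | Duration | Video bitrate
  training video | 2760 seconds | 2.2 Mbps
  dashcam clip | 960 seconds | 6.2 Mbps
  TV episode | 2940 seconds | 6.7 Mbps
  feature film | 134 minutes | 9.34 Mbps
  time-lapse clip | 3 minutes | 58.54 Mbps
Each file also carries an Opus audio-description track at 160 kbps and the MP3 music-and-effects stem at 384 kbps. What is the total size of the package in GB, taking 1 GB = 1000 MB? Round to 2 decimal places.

Audio total: 160 + 384 = 544 kbps = 0.544 Mbps.
training video: 2.744 Mbps × 2760 s = 7573.4 Mb
dashcam clip: 6.744 Mbps × 960 s = 6474.2 Mb
TV episode: 7.244 Mbps × 2940 s = 21297.4 Mb
feature film: 9.884 Mbps × 8040 s = 79467.4 Mb
time-lapse clip: 59.084 Mbps × 180 s = 10635.1 Mb
Total: 125447.5 Mb = 15680.9 MB.
= 15.68 GB.

15.68 GB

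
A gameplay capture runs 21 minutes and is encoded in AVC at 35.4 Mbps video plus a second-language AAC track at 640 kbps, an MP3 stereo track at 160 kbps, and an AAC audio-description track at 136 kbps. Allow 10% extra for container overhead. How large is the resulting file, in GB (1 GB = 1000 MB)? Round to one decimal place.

21 min = 1260 s
Audio total: 640 + 160 + 136 = 936 kbps = 0.936 Mbps.
Total bitrate: 35.4 + 0.936 = 36.336 Mbps.
Stream data: 36.336 Mbps × 1260 s = 45783.4 Mb.
With 10% container overhead: ×1.10.
50,362 Mb ÷ 8 = 6,295 MB → 6.295 GB.

6.3 GB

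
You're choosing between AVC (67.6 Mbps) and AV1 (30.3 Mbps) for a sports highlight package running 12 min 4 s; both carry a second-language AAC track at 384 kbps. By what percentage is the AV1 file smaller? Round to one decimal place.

12 min 4 s = 724 s
Audio: 384 kbps = 0.384 Mbps.
AVC: 67.984 Mbps × 724 s = 49220.4 Mb = 5.730 GiB.
AV1: 30.684 Mbps × 724 s = 22215.2 Mb = 2.586 GiB.
Reduction: (1 − 2.586/5.730) × 100 = 54.87%.

54.9%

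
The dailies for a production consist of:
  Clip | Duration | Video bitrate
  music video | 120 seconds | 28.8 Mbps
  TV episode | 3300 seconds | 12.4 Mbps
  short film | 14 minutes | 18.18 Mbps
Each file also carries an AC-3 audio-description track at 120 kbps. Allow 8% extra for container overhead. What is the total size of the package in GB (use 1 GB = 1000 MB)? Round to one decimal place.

Audio: 120 kbps = 0.120 Mbps.
music video: 28.920 Mbps × 120 s × 1.08 = 3748.0 Mb
TV episode: 12.520 Mbps × 3300 s × 1.08 = 44621.3 Mb
short film: 18.300 Mbps × 840 s × 1.08 = 16601.8 Mb
Total: 64971.1 Mb = 8121.4 MB.
= 8.121 GB.

8.1 GB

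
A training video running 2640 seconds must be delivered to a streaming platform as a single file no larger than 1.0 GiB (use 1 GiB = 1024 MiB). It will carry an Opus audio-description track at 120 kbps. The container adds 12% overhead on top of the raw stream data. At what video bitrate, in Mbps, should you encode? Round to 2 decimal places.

Budget: 1.0 GiB = 8589.9 Mb.
Stream payload after overhead: 8589.9 / 1.12 = 7669.6 Mb.
Total bitrate budget: 7669.6 Mb / 2640 s = 2.905 Mbps.
Audio: 120 kbps = 0.120 Mbps.
Video: 2.905 − 0.120 = 2.785 Mbps.

2.79 Mbps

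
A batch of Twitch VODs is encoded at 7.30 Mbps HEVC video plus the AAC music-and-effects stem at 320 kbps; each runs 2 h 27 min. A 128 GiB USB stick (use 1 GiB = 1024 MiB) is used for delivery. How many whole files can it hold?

2 h 27 min = 147 min = 8820 s
Audio: 320 kbps = 0.320 Mbps.
Total bitrate: 7.620 Mbps.
Per item: 7.620 Mbps × 8820 s = 67,208 Mb = 8,401 MB.
Capacity: 128 GiB = 1,099,512 Mb; 16.36 items → 16 complete.

16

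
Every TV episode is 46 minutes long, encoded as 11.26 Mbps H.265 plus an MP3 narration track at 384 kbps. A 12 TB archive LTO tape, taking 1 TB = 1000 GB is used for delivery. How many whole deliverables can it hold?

2987

46 min = 2760 s
Audio: 384 kbps = 0.384 Mbps.
Total bitrate: 11.644 Mbps.
Per item: 11.644 Mbps × 2760 s = 32,137 Mb = 4,017 MB.
Capacity: 12 TB = 96,000,000 Mb; 2987.17 items → 2987 complete.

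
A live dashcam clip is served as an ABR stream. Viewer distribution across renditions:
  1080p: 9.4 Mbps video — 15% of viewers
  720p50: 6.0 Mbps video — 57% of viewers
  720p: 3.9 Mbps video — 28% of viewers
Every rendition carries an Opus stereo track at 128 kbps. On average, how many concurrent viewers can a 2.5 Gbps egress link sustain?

Audio: 128 kbps = 0.128 Mbps.
Average per-viewer bitrate: 0.15×9.528 + 0.57×6.128 + 0.28×4.028 = 6.050 Mbps.
2.5 Gbps = 2,500 Mbps; 2,500 / 6.050 = 413.22 → 413.

413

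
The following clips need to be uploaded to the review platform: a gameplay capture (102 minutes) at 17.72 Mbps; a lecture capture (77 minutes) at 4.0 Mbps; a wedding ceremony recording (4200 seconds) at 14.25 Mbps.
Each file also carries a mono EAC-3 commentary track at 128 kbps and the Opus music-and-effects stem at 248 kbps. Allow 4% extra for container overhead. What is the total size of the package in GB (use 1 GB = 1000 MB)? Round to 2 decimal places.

25.01 GB

Audio total: 128 + 248 = 376 kbps = 0.376 Mbps.
gameplay capture: 18.096 Mbps × 6120 s × 1.04 = 115177.4 Mb
lecture capture: 4.376 Mbps × 4620 s × 1.04 = 21025.8 Mb
wedding ceremony recording: 14.626 Mbps × 4200 s × 1.04 = 63886.4 Mb
Total: 200089.6 Mb = 25011.2 MB.
= 25.01 GB.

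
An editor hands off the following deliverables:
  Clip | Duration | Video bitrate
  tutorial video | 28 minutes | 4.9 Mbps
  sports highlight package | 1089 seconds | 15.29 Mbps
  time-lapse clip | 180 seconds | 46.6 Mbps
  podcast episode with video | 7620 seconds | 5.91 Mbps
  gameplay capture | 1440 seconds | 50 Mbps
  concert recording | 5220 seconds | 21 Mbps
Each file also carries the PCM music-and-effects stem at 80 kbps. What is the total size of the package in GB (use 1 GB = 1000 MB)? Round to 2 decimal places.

32.66 GB

Audio: 80 kbps = 0.080 Mbps.
tutorial video: 4.980 Mbps × 1680 s = 8366.4 Mb
sports highlight package: 15.370 Mbps × 1089 s = 16737.9 Mb
time-lapse clip: 46.680 Mbps × 180 s = 8402.4 Mb
podcast episode with video: 5.990 Mbps × 7620 s = 45643.8 Mb
gameplay capture: 50.080 Mbps × 1440 s = 72115.2 Mb
concert recording: 21.080 Mbps × 5220 s = 110037.6 Mb
Total: 261303.3 Mb = 32662.9 MB.
= 32.66 GB.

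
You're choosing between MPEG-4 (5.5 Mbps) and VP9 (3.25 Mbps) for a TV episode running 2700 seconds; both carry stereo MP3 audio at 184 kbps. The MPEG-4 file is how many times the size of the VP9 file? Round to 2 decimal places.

1.66

Audio: 184 kbps = 0.184 Mbps.
MPEG-4: 5.684 Mbps × 2700 s = 15346.8 Mb = 1.918 GB.
VP9: 3.434 Mbps × 2700 s = 9271.8 Mb = 1.159 GB.
Ratio: 1.918 / 1.159 = 1.655.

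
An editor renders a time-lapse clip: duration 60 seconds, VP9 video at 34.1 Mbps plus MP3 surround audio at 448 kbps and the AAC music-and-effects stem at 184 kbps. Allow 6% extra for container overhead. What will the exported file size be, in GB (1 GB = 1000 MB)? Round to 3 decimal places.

0.276 GB

Audio total: 448 + 184 = 632 kbps = 0.632 Mbps.
Total bitrate: 34.1 + 0.632 = 34.732 Mbps.
Stream data: 34.732 Mbps × 60 s = 2083.9 Mb.
With 6% container overhead: ×1.06.
2,209 Mb ÷ 8 = 276.1 MB → 0.2761 GB.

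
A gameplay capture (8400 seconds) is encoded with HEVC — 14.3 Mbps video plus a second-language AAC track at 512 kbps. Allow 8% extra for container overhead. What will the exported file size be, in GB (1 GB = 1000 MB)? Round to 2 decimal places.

16.80 GB

Audio: 512 kbps = 0.512 Mbps.
Total bitrate: 14.3 + 0.512 = 14.812 Mbps.
Stream data: 14.812 Mbps × 8400 s = 124420.8 Mb.
With 8% container overhead: ×1.08.
134,374 Mb ÷ 8 = 16,797 MB → 16.80 GB.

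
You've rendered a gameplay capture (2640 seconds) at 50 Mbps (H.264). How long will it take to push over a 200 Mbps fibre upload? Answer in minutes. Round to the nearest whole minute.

11 minutes

File: 50.000 Mbps × 2640 s = 132000.0 Mb.
At 200 Mbps: 132000.0 / 200 = 660.0 s ≈ 11 minutes.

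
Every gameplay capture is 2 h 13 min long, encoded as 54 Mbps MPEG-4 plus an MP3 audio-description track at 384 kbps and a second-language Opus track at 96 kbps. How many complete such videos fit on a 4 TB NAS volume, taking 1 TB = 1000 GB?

2 h 13 min = 133 min = 7980 s
Audio total: 384 + 96 = 480 kbps = 0.480 Mbps.
Total bitrate: 54.480 Mbps.
Per item: 54.480 Mbps × 7980 s = 434,750 Mb = 54,344 MB.
Capacity: 4 TB = 32,000,000 Mb; 73.61 items → 73 complete.

73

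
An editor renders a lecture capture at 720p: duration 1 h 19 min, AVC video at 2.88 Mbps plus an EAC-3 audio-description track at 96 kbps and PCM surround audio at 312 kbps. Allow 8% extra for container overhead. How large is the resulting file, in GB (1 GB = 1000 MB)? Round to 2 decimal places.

2.10 GB

1 h 19 min = 79 min = 4740 s
Audio total: 96 + 312 = 408 kbps = 0.408 Mbps.
Total bitrate: 2.88 + 0.408 = 3.288 Mbps.
Stream data: 3.288 Mbps × 4740 s = 15585.1 Mb.
With 8% container overhead: ×1.08.
16,832 Mb ÷ 8 = 2,104 MB → 2.104 GB.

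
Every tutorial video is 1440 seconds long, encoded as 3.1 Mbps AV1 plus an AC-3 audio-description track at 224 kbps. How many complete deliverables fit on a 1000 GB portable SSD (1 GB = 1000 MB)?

1671

Audio: 224 kbps = 0.224 Mbps.
Total bitrate: 3.324 Mbps.
Per item: 3.324 Mbps × 1440 s = 4,787 Mb = 598.3 MB.
Capacity: 1000 GB = 8,000,000 Mb; 1671.35 items → 1671 complete.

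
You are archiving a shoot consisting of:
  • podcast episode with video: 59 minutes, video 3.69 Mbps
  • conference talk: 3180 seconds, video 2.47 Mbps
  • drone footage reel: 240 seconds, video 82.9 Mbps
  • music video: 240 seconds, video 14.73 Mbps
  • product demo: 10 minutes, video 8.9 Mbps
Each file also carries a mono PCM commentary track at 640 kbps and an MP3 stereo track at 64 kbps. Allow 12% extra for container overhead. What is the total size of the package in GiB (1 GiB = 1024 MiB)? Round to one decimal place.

Audio total: 640 + 64 = 704 kbps = 0.704 Mbps.
podcast episode with video: 4.394 Mbps × 3540 s × 1.12 = 17421.3 Mb
conference talk: 3.174 Mbps × 3180 s × 1.12 = 11304.5 Mb
drone footage reel: 83.604 Mbps × 240 s × 1.12 = 22472.8 Mb
music video: 15.434 Mbps × 240 s × 1.12 = 4148.7 Mb
product demo: 9.604 Mbps × 600 s × 1.12 = 6453.9 Mb
Total: 61801.2 Mb = 7725.1 MB.
= 7.195 GiB.

7.2 GiB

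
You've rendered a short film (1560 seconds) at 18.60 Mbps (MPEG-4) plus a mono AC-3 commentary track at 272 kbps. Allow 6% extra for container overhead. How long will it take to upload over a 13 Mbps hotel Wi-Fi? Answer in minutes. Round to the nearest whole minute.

40 minutes

Audio: 272 kbps = 0.272 Mbps.
Total bitrate: 18.872 Mbps.
File: 18.872 Mbps × 1560 s = 29440.3 Mb.
With 6% container overhead: ×1.06. → 31206.7 Mb.
At 13 Mbps: 31206.7 / 13 = 2400.5 s ≈ 40 minutes.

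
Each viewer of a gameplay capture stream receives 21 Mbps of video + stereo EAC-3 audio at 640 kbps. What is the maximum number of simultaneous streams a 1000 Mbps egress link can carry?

46

Audio: 640 kbps = 0.640 Mbps.
Per-viewer media rate: 21.640 Mbps.
1000 Mbps = 1,000 Mbps; 1,000 / 21.640 = 46.21 → 46 viewers.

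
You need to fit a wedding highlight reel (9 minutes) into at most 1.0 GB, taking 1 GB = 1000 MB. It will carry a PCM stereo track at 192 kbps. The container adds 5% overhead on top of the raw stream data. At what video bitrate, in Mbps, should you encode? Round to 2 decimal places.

Budget: 1.0 GB = 8000.0 Mb.
Stream payload after overhead: 8000.0 / 1.05 = 7619.0 Mb.
9 min = 540 s
Total bitrate budget: 7619.0 Mb / 540 s = 14.109 Mbps.
Audio: 192 kbps = 0.192 Mbps.
Video: 14.109 − 0.192 = 13.917 Mbps.

13.92 Mbps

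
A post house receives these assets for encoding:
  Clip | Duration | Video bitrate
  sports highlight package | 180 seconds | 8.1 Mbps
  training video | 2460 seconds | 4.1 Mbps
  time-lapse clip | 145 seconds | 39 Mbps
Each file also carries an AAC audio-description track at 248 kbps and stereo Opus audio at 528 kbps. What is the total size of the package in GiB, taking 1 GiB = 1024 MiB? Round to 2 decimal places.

Audio total: 248 + 528 = 776 kbps = 0.776 Mbps.
sports highlight package: 8.876 Mbps × 180 s = 1597.7 Mb
training video: 4.876 Mbps × 2460 s = 11995.0 Mb
time-lapse clip: 39.776 Mbps × 145 s = 5767.5 Mb
Total: 19360.2 Mb = 2420.0 MB.
= 2.254 GiB.

2.25 GiB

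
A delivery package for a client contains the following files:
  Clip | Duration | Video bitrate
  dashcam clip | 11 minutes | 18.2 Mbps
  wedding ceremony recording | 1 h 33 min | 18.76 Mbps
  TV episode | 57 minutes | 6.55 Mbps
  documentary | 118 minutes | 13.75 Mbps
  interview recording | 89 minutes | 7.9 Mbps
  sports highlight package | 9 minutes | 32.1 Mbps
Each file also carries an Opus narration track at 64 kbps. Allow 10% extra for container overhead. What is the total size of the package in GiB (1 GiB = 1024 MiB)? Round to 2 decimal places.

Audio: 64 kbps = 0.064 Mbps.
dashcam clip: 18.264 Mbps × 660 s × 1.10 = 13259.7 Mb
wedding ceremony recording: 18.824 Mbps × 5580 s × 1.10 = 115541.7 Mb
TV episode: 6.614 Mbps × 3420 s × 1.10 = 24881.9 Mb
documentary: 13.814 Mbps × 7080 s × 1.10 = 107583.4 Mb
interview recording: 7.964 Mbps × 5340 s × 1.10 = 46780.5 Mb
sports highlight package: 32.164 Mbps × 540 s × 1.10 = 19105.4 Mb
Total: 327152.6 Mb = 40894.1 MB.
= 38.09 GiB.

38.09 GiB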